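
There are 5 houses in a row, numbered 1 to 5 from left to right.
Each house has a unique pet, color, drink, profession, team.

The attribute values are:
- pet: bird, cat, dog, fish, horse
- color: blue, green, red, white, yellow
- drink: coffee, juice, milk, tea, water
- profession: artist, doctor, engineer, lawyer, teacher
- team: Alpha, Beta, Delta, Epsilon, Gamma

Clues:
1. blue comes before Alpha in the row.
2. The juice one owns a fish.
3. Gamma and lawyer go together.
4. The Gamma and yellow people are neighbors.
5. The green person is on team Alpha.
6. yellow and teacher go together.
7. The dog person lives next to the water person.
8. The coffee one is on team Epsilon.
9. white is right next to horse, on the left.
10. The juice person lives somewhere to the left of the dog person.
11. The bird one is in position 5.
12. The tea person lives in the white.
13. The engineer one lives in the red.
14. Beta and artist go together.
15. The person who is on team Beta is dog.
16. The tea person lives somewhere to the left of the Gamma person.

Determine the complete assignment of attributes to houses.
Solution:

House | Pet | Color | Drink | Profession | Team
-----------------------------------------------
  1   | fish | red | juice | engineer | Delta
  2   | dog | white | tea | artist | Beta
  3   | horse | blue | water | lawyer | Gamma
  4   | cat | yellow | coffee | teacher | Epsilon
  5   | bird | green | milk | doctor | Alpha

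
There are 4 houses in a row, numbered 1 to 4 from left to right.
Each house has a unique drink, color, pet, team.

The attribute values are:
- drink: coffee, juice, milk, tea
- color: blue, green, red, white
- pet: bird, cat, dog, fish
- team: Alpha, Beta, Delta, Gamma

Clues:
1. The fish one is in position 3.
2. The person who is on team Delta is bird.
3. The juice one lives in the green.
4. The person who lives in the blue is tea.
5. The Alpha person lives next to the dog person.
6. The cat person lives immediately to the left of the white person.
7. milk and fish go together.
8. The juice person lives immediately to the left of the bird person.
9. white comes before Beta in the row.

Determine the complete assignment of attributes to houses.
Solution:

House | Drink | Color | Pet | Team
----------------------------------
  1   | juice | green | cat | Gamma
  2   | coffee | white | bird | Delta
  3   | milk | red | fish | Alpha
  4   | tea | blue | dog | Beta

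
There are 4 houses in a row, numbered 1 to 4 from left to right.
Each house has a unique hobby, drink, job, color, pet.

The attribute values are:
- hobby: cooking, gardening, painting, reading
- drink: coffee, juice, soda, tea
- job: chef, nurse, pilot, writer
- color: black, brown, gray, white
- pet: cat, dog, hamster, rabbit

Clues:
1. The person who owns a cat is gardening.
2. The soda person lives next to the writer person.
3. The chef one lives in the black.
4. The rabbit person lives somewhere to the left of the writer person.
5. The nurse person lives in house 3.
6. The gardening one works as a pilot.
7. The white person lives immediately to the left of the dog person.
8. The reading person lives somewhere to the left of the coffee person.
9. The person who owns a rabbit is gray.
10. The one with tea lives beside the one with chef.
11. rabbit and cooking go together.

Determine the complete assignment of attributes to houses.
Solution:

House | Hobby | Drink | Job | Color | Pet
-----------------------------------------
  1   | gardening | tea | pilot | white | cat
  2   | reading | juice | chef | black | dog
  3   | cooking | soda | nurse | gray | rabbit
  4   | painting | coffee | writer | brown | hamster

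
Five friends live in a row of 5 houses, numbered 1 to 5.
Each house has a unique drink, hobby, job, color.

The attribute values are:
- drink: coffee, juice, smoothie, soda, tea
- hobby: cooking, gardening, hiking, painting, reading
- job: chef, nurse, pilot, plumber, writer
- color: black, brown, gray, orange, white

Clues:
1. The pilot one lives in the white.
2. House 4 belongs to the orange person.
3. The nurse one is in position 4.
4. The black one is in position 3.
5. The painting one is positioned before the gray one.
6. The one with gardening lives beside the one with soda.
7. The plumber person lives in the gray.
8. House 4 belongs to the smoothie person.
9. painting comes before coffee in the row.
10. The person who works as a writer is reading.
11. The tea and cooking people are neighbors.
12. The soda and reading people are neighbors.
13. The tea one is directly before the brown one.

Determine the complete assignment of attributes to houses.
Solution:

House | Drink | Hobby | Job | Color
-----------------------------------
  1   | tea | gardening | pilot | white
  2   | soda | cooking | chef | brown
  3   | juice | reading | writer | black
  4   | smoothie | painting | nurse | orange
  5   | coffee | hiking | plumber | gray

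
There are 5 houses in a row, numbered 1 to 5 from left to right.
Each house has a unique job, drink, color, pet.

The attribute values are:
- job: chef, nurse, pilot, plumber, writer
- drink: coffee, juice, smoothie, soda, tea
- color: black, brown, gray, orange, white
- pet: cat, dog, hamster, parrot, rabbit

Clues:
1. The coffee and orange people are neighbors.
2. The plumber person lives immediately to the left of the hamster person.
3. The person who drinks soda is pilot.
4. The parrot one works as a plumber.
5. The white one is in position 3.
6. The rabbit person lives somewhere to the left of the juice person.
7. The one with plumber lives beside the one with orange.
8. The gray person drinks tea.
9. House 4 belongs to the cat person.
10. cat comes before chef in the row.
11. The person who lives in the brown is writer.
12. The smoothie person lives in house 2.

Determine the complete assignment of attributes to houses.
Solution:

House | Job | Drink | Color | Pet
---------------------------------
  1   | plumber | coffee | black | parrot
  2   | nurse | smoothie | orange | hamster
  3   | pilot | soda | white | rabbit
  4   | writer | juice | brown | cat
  5   | chef | tea | gray | dog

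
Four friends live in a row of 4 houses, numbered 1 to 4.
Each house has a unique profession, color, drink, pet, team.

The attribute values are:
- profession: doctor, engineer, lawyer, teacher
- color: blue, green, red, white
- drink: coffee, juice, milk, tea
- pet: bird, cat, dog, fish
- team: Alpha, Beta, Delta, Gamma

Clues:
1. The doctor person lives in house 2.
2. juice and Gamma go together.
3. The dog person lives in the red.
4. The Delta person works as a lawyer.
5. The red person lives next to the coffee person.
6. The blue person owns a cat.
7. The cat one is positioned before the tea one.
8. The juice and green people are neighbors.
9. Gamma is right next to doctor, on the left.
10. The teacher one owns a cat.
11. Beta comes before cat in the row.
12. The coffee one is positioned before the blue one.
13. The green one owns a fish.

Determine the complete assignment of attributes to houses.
Solution:

House | Profession | Color | Drink | Pet | Team
-----------------------------------------------
  1   | engineer | red | juice | dog | Gamma
  2   | doctor | green | coffee | fish | Beta
  3   | teacher | blue | milk | cat | Alpha
  4   | lawyer | white | tea | bird | Delta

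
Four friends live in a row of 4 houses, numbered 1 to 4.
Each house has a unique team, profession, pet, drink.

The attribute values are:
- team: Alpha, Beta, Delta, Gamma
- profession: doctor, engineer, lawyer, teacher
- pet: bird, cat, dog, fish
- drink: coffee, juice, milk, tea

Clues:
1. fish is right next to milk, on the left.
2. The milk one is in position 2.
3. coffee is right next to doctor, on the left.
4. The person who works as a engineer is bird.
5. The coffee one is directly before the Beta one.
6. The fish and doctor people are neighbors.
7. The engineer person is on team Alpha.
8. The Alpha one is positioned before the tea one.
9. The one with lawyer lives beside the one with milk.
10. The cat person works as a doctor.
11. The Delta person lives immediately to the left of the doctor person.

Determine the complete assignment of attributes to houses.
Solution:

House | Team | Profession | Pet | Drink
---------------------------------------
  1   | Delta | lawyer | fish | coffee
  2   | Beta | doctor | cat | milk
  3   | Alpha | engineer | bird | juice
  4   | Gamma | teacher | dog | tea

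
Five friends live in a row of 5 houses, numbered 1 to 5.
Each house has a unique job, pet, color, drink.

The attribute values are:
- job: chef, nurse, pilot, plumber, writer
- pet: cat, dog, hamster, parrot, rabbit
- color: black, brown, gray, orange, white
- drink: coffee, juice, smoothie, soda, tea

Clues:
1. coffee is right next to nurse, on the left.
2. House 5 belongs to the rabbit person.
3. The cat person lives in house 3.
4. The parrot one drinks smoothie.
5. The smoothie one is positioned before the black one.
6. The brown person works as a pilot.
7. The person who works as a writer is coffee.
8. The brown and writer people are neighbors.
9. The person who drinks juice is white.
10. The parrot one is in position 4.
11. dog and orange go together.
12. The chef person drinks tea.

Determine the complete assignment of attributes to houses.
Solution:

House | Job | Pet | Color | Drink
---------------------------------
  1   | pilot | hamster | brown | soda
  2   | writer | dog | orange | coffee
  3   | nurse | cat | white | juice
  4   | plumber | parrot | gray | smoothie
  5   | chef | rabbit | black | tea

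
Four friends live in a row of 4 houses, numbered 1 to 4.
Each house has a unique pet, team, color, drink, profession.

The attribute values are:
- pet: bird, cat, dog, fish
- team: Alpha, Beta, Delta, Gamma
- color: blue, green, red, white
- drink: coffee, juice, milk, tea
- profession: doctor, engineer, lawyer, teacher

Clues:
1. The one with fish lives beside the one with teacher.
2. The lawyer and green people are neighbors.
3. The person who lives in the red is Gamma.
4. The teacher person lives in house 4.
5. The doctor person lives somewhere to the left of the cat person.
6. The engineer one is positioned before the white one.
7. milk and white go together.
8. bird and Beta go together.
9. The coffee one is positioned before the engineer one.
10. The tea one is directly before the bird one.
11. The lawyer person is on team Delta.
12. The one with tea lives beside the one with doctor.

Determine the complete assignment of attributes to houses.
Solution:

House | Pet | Team | Color | Drink | Profession
-----------------------------------------------
  1   | dog | Delta | blue | tea | lawyer
  2   | bird | Beta | green | coffee | doctor
  3   | fish | Gamma | red | juice | engineer
  4   | cat | Alpha | white | milk | teacher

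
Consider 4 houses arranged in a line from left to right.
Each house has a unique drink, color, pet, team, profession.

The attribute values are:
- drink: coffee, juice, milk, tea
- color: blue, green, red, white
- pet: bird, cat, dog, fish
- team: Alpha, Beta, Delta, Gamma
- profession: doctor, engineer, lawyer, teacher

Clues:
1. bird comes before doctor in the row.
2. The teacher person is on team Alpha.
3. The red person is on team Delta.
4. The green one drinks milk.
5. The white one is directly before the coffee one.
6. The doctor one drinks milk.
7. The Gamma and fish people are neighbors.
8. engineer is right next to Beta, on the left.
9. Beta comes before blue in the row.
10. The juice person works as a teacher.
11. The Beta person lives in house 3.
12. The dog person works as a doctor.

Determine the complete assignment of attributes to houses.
Solution:

House | Drink | Color | Pet | Team | Profession
-----------------------------------------------
  1   | tea | white | bird | Gamma | lawyer
  2   | coffee | red | fish | Delta | engineer
  3   | milk | green | dog | Beta | doctor
  4   | juice | blue | cat | Alpha | teacher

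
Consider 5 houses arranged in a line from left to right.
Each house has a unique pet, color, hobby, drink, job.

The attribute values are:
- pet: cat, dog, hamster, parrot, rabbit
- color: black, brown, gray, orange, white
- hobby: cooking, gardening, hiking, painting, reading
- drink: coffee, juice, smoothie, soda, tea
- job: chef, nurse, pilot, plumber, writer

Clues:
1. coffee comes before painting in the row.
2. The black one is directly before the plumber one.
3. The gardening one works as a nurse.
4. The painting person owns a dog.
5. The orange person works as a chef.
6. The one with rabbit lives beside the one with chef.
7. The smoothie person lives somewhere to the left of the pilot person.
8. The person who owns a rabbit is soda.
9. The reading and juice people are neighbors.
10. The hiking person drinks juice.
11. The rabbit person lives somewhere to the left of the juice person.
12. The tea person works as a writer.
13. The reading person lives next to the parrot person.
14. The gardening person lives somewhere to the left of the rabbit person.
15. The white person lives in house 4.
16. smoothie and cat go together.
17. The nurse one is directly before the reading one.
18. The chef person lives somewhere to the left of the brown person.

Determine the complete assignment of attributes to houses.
Solution:

House | Pet | Color | Hobby | Drink | Job
-----------------------------------------
  1   | cat | black | gardening | smoothie | nurse
  2   | rabbit | gray | reading | soda | plumber
  3   | parrot | orange | hiking | juice | chef
  4   | hamster | white | cooking | coffee | pilot
  5   | dog | brown | painting | tea | writer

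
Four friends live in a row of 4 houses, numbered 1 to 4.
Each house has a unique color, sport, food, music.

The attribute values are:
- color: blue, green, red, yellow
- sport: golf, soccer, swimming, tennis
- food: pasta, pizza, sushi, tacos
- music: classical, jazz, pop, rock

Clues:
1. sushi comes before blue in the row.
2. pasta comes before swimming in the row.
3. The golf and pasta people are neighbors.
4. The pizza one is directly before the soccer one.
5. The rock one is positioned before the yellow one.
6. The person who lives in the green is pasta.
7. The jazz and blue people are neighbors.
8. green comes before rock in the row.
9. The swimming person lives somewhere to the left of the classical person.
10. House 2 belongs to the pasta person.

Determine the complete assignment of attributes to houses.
Solution:

House | Color | Sport | Food | Music
------------------------------------
  1   | red | golf | sushi | pop
  2   | green | tennis | pasta | jazz
  3   | blue | swimming | pizza | rock
  4   | yellow | soccer | tacos | classical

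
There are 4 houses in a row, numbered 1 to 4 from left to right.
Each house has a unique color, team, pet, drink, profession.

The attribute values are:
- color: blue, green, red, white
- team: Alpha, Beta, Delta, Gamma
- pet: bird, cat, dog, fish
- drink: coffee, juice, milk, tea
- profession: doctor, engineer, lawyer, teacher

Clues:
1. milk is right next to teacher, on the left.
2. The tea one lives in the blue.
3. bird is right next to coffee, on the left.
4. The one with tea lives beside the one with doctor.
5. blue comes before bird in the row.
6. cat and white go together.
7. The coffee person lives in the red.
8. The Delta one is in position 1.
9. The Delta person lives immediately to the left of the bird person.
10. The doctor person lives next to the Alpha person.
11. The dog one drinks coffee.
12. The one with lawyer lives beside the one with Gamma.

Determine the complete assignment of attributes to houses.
Solution:

House | Color | Team | Pet | Drink | Profession
-----------------------------------------------
  1   | blue | Delta | fish | tea | lawyer
  2   | green | Gamma | bird | milk | doctor
  3   | red | Alpha | dog | coffee | teacher
  4   | white | Beta | cat | juice | engineer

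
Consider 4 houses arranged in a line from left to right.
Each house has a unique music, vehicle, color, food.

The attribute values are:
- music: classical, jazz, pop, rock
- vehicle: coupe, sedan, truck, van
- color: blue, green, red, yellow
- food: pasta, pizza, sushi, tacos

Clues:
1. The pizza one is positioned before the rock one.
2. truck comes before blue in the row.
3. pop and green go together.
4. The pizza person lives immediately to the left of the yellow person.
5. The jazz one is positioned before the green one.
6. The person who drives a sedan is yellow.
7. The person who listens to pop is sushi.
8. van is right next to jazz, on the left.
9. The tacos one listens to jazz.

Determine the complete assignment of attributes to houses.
Solution:

House | Music | Vehicle | Color | Food
--------------------------------------
  1   | classical | van | red | pizza
  2   | jazz | sedan | yellow | tacos
  3   | pop | truck | green | sushi
  4   | rock | coupe | blue | pasta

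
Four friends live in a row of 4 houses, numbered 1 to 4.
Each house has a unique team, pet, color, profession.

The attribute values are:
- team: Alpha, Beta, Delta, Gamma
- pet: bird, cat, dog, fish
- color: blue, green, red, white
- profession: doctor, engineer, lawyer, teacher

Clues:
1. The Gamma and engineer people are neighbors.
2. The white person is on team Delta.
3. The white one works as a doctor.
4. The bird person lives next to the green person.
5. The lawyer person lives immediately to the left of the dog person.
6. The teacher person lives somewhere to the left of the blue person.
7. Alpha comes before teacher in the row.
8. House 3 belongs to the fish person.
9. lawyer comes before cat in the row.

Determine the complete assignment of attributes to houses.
Solution:

House | Team | Pet | Color | Profession
---------------------------------------
  1   | Alpha | bird | red | lawyer
  2   | Gamma | dog | green | teacher
  3   | Beta | fish | blue | engineer
  4   | Delta | cat | white | doctor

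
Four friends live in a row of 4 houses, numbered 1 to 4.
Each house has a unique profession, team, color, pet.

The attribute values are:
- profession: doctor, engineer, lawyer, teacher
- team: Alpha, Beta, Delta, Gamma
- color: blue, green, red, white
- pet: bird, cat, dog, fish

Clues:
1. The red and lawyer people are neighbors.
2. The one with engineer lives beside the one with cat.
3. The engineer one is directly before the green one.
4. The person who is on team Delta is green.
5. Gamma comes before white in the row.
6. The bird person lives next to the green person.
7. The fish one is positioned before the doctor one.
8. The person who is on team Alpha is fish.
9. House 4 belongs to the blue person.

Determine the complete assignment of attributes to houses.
Solution:

House | Profession | Team | Color | Pet
---------------------------------------
  1   | engineer | Gamma | red | bird
  2   | lawyer | Delta | green | cat
  3   | teacher | Alpha | white | fish
  4   | doctor | Beta | blue | dog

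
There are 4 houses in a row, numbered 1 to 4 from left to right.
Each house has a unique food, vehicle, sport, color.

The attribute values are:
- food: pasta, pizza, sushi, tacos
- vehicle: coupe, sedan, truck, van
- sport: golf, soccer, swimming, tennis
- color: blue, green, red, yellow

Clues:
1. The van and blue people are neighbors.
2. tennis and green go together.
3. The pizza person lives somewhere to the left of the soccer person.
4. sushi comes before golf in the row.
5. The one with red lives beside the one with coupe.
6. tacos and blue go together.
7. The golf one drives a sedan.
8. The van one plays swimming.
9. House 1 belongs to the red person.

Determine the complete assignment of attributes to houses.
Solution:

House | Food | Vehicle | Sport | Color
--------------------------------------
  1   | pizza | van | swimming | red
  2   | tacos | coupe | soccer | blue
  3   | sushi | truck | tennis | green
  4   | pasta | sedan | golf | yellow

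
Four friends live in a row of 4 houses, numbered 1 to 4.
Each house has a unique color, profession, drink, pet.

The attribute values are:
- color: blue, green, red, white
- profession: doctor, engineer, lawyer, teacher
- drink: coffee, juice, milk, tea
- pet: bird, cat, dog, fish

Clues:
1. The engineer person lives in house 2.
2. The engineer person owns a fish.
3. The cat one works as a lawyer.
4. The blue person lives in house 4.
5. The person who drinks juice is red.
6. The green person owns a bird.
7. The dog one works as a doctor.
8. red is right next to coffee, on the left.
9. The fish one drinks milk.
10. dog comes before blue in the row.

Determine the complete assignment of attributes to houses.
Solution:

House | Color | Profession | Drink | Pet
----------------------------------------
  1   | green | teacher | tea | bird
  2   | white | engineer | milk | fish
  3   | red | doctor | juice | dog
  4   | blue | lawyer | coffee | cat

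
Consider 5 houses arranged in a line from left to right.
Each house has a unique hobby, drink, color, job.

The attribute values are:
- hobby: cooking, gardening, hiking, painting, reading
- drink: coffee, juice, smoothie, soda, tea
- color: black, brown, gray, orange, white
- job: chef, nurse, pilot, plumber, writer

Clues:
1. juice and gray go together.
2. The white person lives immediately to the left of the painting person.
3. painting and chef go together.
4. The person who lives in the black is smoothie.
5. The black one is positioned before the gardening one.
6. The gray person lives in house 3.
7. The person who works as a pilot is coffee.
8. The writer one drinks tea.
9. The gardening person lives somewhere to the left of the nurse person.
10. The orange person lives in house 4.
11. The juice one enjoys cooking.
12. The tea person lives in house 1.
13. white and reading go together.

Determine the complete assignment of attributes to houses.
Solution:

House | Hobby | Drink | Color | Job
-----------------------------------
  1   | reading | tea | white | writer
  2   | painting | smoothie | black | chef
  3   | cooking | juice | gray | plumber
  4   | gardening | coffee | orange | pilot
  5   | hiking | soda | brown | nurse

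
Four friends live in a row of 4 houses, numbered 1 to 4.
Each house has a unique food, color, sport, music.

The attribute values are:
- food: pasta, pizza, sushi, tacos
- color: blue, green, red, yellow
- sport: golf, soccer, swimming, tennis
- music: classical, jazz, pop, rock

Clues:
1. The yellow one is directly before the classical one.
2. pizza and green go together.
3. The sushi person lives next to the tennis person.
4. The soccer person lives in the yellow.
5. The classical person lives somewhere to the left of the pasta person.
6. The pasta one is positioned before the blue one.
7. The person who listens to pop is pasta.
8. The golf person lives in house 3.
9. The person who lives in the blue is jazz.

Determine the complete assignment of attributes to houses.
Solution:

House | Food | Color | Sport | Music
------------------------------------
  1   | sushi | yellow | soccer | rock
  2   | pizza | green | tennis | classical
  3   | pasta | red | golf | pop
  4   | tacos | blue | swimming | jazz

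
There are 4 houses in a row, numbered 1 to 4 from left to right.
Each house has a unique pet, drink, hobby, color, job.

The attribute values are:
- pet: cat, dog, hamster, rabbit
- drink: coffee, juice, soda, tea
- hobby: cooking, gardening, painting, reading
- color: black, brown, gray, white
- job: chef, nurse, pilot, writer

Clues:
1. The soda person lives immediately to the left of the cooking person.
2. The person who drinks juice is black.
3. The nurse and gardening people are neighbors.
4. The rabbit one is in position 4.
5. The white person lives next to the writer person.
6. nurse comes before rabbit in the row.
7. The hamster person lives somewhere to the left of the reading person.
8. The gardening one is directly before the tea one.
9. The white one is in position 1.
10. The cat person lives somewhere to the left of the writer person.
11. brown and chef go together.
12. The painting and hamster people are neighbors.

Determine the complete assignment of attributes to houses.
Solution:

House | Pet | Drink | Hobby | Color | Job
-----------------------------------------
  1   | cat | coffee | painting | white | nurse
  2   | hamster | soda | gardening | gray | writer
  3   | dog | tea | cooking | brown | chef
  4   | rabbit | juice | reading | black | pilot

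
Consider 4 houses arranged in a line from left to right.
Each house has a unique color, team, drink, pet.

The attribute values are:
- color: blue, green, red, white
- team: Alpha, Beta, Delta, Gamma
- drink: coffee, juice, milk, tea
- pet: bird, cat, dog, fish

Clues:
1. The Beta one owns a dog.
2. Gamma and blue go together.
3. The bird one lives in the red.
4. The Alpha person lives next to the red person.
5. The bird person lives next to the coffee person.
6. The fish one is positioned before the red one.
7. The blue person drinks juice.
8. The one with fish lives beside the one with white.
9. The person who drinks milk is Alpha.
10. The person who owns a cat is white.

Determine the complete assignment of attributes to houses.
Solution:

House | Color | Team | Drink | Pet
----------------------------------
  1   | blue | Gamma | juice | fish
  2   | white | Alpha | milk | cat
  3   | red | Delta | tea | bird
  4   | green | Beta | coffee | dog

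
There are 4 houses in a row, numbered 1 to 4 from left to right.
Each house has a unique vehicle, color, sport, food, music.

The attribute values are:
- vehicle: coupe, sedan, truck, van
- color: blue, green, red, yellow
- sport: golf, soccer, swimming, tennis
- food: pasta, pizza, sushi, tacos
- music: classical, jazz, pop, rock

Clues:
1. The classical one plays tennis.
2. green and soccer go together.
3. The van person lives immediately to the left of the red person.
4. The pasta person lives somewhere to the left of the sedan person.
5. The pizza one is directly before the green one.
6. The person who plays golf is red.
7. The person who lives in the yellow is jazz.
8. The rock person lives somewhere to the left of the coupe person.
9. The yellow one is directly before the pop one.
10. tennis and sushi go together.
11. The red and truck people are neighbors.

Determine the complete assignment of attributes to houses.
Solution:

House | Vehicle | Color | Sport | Food | Music
----------------------------------------------
  1   | van | yellow | swimming | pasta | jazz
  2   | sedan | red | golf | pizza | pop
  3   | truck | green | soccer | tacos | rock
  4   | coupe | blue | tennis | sushi | classical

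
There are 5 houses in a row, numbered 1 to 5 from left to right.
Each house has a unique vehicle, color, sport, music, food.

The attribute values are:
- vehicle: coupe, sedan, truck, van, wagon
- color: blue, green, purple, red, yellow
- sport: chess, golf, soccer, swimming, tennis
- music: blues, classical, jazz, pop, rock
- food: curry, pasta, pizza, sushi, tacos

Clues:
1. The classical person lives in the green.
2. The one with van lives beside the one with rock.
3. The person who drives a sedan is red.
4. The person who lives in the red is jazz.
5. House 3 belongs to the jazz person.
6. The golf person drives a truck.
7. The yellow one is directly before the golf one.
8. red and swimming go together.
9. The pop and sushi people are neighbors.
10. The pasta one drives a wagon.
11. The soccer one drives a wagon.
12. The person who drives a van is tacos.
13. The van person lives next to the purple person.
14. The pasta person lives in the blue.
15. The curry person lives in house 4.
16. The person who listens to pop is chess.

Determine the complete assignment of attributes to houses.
Solution:

House | Vehicle | Color | Sport | Music | Food
----------------------------------------------
  1   | van | yellow | chess | pop | tacos
  2   | truck | purple | golf | rock | sushi
  3   | sedan | red | swimming | jazz | pizza
  4   | coupe | green | tennis | classical | curry
  5   | wagon | blue | soccer | blues | pasta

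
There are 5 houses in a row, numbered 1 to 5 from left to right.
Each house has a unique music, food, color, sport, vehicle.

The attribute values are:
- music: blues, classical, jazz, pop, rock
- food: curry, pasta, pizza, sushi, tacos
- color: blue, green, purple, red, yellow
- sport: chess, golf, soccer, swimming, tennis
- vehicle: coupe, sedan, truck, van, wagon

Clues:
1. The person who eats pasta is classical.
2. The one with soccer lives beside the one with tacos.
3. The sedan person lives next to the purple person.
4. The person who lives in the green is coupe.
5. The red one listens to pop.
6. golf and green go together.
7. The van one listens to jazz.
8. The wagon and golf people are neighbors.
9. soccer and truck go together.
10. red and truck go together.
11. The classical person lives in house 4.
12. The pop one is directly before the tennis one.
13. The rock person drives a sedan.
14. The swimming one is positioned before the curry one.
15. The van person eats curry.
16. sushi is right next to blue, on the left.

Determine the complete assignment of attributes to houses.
Solution:

House | Music | Food | Color | Sport | Vehicle
----------------------------------------------
  1   | pop | sushi | red | soccer | truck
  2   | rock | tacos | blue | tennis | sedan
  3   | blues | pizza | purple | swimming | wagon
  4   | classical | pasta | green | golf | coupe
  5   | jazz | curry | yellow | chess | van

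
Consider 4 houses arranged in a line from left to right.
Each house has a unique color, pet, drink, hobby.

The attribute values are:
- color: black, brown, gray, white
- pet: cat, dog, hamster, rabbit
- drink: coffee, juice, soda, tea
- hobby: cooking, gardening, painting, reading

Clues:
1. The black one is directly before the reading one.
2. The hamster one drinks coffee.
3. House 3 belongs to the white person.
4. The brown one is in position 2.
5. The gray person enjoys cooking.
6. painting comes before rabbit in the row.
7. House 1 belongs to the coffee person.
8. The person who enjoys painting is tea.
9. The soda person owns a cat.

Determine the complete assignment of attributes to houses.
Solution:

House | Color | Pet | Drink | Hobby
-----------------------------------
  1   | black | hamster | coffee | gardening
  2   | brown | cat | soda | reading
  3   | white | dog | tea | painting
  4   | gray | rabbit | juice | cooking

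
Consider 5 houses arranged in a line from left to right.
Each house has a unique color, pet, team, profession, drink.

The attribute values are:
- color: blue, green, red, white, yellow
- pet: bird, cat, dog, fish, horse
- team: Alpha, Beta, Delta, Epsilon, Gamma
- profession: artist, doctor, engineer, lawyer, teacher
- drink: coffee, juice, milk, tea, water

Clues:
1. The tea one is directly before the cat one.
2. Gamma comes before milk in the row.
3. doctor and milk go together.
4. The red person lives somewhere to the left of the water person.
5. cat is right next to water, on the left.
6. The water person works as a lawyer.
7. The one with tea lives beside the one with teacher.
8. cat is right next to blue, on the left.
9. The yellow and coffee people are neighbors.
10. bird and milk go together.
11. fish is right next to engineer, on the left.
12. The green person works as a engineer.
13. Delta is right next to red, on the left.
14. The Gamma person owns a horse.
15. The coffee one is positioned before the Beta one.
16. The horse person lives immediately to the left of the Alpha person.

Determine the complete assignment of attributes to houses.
Solution:

House | Color | Pet | Team | Profession | Drink
-----------------------------------------------
  1   | yellow | dog | Delta | artist | tea
  2   | red | cat | Epsilon | teacher | coffee
  3   | blue | fish | Beta | lawyer | water
  4   | green | horse | Gamma | engineer | juice
  5   | white | bird | Alpha | doctor | milk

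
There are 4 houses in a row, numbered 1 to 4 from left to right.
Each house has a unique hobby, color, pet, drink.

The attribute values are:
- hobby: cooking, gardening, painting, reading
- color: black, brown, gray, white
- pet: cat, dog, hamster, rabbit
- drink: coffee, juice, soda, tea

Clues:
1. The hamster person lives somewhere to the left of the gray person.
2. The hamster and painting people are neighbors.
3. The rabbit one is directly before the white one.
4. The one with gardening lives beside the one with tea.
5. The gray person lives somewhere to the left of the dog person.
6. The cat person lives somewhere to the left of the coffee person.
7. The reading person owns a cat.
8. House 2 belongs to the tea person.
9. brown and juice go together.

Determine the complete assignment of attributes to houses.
Solution:

House | Hobby | Color | Pet | Drink
-----------------------------------
  1   | gardening | brown | hamster | juice
  2   | painting | gray | rabbit | tea
  3   | reading | white | cat | soda
  4   | cooking | black | dog | coffee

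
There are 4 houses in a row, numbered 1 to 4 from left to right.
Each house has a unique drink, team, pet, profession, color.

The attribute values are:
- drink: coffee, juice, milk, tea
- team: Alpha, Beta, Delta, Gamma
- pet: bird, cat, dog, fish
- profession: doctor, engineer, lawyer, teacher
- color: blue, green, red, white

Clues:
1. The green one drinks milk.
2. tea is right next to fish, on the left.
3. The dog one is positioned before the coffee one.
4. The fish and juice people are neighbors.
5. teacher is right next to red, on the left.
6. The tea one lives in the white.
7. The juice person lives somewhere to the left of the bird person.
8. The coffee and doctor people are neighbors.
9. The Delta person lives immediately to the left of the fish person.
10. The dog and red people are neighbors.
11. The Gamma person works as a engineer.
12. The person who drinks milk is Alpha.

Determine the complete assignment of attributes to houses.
Solution:

House | Drink | Team | Pet | Profession | Color
-----------------------------------------------
  1   | tea | Delta | dog | teacher | white
  2   | coffee | Gamma | fish | engineer | red
  3   | juice | Beta | cat | doctor | blue
  4   | milk | Alpha | bird | lawyer | green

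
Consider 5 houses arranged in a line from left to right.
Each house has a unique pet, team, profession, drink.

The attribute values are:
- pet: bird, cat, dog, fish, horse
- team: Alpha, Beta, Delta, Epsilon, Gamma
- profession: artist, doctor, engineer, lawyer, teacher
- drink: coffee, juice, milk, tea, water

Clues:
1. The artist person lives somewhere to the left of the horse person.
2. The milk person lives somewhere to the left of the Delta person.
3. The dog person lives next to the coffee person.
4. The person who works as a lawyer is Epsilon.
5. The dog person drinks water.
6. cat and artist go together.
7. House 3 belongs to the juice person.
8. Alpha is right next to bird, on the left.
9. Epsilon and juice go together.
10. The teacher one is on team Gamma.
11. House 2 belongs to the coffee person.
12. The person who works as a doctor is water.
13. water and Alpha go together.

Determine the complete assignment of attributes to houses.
Solution:

House | Pet | Team | Profession | Drink
---------------------------------------
  1   | dog | Alpha | doctor | water
  2   | bird | Gamma | teacher | coffee
  3   | fish | Epsilon | lawyer | juice
  4   | cat | Beta | artist | milk
  5   | horse | Delta | engineer | tea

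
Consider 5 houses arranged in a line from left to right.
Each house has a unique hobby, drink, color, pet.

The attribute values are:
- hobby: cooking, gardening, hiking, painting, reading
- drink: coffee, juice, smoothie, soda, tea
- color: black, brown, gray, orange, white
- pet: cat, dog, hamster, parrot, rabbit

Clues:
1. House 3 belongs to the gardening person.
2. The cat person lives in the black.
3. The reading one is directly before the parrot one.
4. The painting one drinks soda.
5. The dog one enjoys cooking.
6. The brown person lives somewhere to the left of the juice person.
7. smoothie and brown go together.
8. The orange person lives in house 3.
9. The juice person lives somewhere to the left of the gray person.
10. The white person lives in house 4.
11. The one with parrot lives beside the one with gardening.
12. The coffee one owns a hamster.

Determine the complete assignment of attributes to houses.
Solution:

House | Hobby | Drink | Color | Pet
-----------------------------------
  1   | reading | tea | black | cat
  2   | hiking | smoothie | brown | parrot
  3   | gardening | coffee | orange | hamster
  4   | cooking | juice | white | dog
  5   | painting | soda | gray | rabbit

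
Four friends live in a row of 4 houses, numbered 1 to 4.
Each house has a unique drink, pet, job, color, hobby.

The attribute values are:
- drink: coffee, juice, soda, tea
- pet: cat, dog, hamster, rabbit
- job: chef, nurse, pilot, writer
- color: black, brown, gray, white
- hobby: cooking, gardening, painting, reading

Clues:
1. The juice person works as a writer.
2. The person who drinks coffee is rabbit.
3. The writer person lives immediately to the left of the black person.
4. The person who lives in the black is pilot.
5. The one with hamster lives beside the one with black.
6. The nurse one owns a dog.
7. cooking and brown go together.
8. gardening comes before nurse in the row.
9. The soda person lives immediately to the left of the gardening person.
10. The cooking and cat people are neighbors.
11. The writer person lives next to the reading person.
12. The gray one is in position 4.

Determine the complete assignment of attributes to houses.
Solution:

House | Drink | Pet | Job | Color | Hobby
-----------------------------------------
  1   | juice | hamster | writer | brown | cooking
  2   | soda | cat | pilot | black | reading
  3   | coffee | rabbit | chef | white | gardening
  4   | tea | dog | nurse | gray | painting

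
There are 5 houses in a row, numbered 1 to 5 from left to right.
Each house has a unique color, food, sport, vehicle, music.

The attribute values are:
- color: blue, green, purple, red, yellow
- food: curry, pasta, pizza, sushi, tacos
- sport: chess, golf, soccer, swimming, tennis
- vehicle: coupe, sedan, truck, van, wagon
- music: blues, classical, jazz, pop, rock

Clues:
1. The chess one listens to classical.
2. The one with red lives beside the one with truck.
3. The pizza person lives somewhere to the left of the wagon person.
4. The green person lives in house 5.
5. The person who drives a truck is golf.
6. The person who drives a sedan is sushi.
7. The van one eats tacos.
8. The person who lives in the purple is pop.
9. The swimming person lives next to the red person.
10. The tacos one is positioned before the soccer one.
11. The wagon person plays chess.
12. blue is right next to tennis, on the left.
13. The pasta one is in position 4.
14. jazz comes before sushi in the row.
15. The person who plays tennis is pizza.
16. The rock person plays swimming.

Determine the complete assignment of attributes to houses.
Solution:

House | Color | Food | Sport | Vehicle | Music
----------------------------------------------
  1   | blue | tacos | swimming | van | rock
  2   | red | pizza | tennis | coupe | jazz
  3   | purple | curry | golf | truck | pop
  4   | yellow | pasta | chess | wagon | classical
  5   | green | sushi | soccer | sedan | blues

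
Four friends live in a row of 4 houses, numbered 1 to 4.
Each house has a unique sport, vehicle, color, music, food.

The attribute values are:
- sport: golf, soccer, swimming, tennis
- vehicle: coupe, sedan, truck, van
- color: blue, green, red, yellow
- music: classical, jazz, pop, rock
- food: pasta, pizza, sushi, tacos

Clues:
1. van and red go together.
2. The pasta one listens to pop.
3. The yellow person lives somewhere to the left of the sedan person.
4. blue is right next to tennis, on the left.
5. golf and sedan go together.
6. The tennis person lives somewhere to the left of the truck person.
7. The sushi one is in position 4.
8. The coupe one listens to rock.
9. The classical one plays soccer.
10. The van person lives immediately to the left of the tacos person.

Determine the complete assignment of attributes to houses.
Solution:

House | Sport | Vehicle | Color | Music | Food
----------------------------------------------
  1   | swimming | coupe | blue | rock | pizza
  2   | tennis | van | red | pop | pasta
  3   | soccer | truck | yellow | classical | tacos
  4   | golf | sedan | green | jazz | sushi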